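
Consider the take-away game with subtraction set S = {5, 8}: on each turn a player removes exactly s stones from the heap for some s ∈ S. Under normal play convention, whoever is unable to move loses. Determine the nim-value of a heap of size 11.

2

n :  0  1  2  3  4  5  6  7  8  9 10 11
G :  0  0  0  0  0  1  1  1  1  1  2  2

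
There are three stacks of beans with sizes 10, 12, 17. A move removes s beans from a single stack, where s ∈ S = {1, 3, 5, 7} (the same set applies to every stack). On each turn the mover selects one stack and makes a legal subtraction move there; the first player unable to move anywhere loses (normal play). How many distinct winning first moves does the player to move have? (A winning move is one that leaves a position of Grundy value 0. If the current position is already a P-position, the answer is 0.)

All stacks use S = {1, 3, 5, 7}:
G(0) = 0
G(1) = mex{0} = 1
G(2) = mex{1} = 0
G(3) = mex{0,0} = 1
G(4) = mex{1,1} = 0
G(5) = mex{0,0,0} = 1
G(6) = mex{1,1,1} = 0
G(7) = mex{0,0,0,0} = 1
G(8) = mex{1,1,1,1} = 0
G(9) = mex{0,0,0,0} = 1
G(10) = mex{1,1,1,1} = 0
G(11) = mex{0,0,0,0} = 1
G(12) = mex{1,1,1,1} = 0
G(13) = mex{0,0,0,0} = 1
G(14) = mex{1,1,1,1} = 0
G(15) = mex{0,0,0,0} = 1
G(16) = mex{1,1,1,1} = 0
G(17) = mex{0,0,0,0} = 1
Stack A: G(10) = 0.
Stack B: G(12) = 0.
Stack C: G(17) = 1.
Combined Grundy value = 0 ⊕ 0 ⊕ 1 = 1.
A winning move leaves total XOR = 0, i.e. changes one component's Grundy value g to g ⊕ X where X is the current total.
Stack A: need g' = 0⊕1 = 1. Options: 10−1→G=1, 10−3→G=1, 10−5→G=1, 10−7→G=1. Hits: 4.
Stack B: need g' = 0⊕1 = 1. Options: 12−1→G=1, 12−3→G=1, 12−5→G=1, 12−7→G=1. Hits: 4.
Stack C: need g' = 1⊕1 = 0. Options: 17−1→G=0, 17−3→G=0, 17−5→G=0, 17−7→G=0. Hits: 4.

12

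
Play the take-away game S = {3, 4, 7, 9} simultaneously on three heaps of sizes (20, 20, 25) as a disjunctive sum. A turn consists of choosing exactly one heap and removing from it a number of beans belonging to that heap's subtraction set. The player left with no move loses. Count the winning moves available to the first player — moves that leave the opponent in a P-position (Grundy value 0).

All heaps use S = {3, 4, 7, 9}:
G(0) = 0
G(1) = mex{} = 0
G(2) = mex{} = 0
G(3) = mex{0} = 1
G(4) = mex{0,0} = 1
G(5) = mex{0,0} = 1
G(6) = mex{1,0} = 2
G(7) = mex{1,1,0} = 2
G(8) = mex{1,1,0} = 2
G(9) = mex{2,1,0,0} = 3
G(10) = mex{2,2,1,0} = 3
G(11) = mex{2,2,1,0} = 3
G(12) = mex{3,2,1,1} = 0
G(13) = mex{3,3,2,1} = 0
G(14) = mex{3,3,2,1} = 0
G(15) = mex{0,3,2,2} = 1
G(16) = mex{0,0,3,2} = 1
G(17) = mex{0,0,3,2} = 1
G(18) = mex{1,0,3,3} = 2
G(19) = mex{1,1,0,3} = 2
G(20) = mex{1,1,0,3} = 2
G(21) = mex{2,1,0,0} = 3
G(22) = mex{2,2,1,0} = 3
G(23) = mex{2,2,1,0} = 3
G(24) = mex{3,2,1,1} = 0
G(25) = mex{3,3,2,1} = 0
Heap A: G(20) = 2.
Heap B: G(20) = 2.
Heap C: G(25) = 0.
Combined Grundy value = 2 ⊕ 2 ⊕ 0 = 0.
A winning move leaves total XOR = 0, i.e. changes one component's Grundy value g to g ⊕ X where X is the current total.
Heap A: target g' = 2⊕0 = 2, but every legal move changes the Grundy value (mex property), so 0 moves.
Heap B: target g' = 2⊕0 = 2, but every legal move changes the Grundy value (mex property), so 0 moves.
Heap C: target g' = 0⊕0 = 0, but every legal move changes the Grundy value (mex property), so 0 moves.

0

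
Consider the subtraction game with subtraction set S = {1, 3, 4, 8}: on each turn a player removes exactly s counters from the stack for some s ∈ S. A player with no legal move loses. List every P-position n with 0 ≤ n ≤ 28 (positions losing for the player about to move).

0, 2, 7, 9, 14, 16, 21, 23, 28

G(0) = 0
G(1) = mex{0} = 1
G(2) = mex{1} = 0
G(3) = mex{0,0} = 1
G(4) = mex{1,1,0} = 2
G(5) = mex{2,0,1} = 3
G(6) = mex{3,1,0} = 2
G(7) = mex{2,2,1} = 0
G(8) = mex{0,3,2,0} = 1
G(9) = mex{1,2,3,1} = 0
G(10) = mex{0,0,2,0} = 1
G(11) = mex{1,1,0,1} = 2
G(12) = mex{2,0,1,2} = 3
G(13) = mex{3,1,0,3} = 2
G(14) = mex{2,2,1,2} = 0
G(15) = mex{0,3,2,0} = 1
G(16) = mex{1,2,3,1} = 0
G(17) = mex{0,0,2,0} = 1
G(18) = mex{1,1,0,1} = 2
G(19) = mex{2,0,1,2} = 3
G(20) = mex{3,1,0,3} = 2
G(21) = mex{2,2,1,2} = 0
G(22) = mex{0,3,2,0} = 1
G(23) = mex{1,2,3,1} = 0
G(24) = mex{0,0,2,0} = 1
G(25) = mex{1,1,0,1} = 2
G(26) = mex{2,0,1,2} = 3
G(27) = mex{3,1,0,3} = 2
G(28) = mex{2,2,1,2} = 0
P-positions are exactly the n with G(n) = 0.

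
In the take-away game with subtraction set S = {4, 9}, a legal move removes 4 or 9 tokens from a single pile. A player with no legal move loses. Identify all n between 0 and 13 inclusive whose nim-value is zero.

0, 1, 2, 3, 8, 13

n :  0  1  2  3  4  5  6  7  8  9 10 11 12 13
G :  0  0  0  0  1  1  1  1  0  2  2  2  1  0
P-positions are exactly the n with G(n) = 0.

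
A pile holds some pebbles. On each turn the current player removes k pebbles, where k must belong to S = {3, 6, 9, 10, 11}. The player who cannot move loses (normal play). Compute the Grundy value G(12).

n :  0  1  2  3  4  5  6  7  8  9 10 11 12
G :  0  0  0  1  1  1  2  2  2  3  3  3  4

4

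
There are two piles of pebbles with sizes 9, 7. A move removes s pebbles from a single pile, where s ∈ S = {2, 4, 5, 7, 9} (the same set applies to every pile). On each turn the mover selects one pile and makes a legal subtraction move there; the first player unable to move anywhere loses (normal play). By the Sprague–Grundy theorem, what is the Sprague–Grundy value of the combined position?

All piles use S = {2, 4, 5, 7, 9}:
G(0) = 0
G(1) = mex{} = 0
G(2) = mex{0} = 1
G(3) = mex{0} = 1
G(4) = mex{1,0} = 2
G(5) = mex{1,0,0} = 2
G(6) = mex{2,1,0} = 3
G(7) = mex{2,1,1,0} = 3
G(8) = mex{3,2,1,0} = 4
G(9) = mex{3,2,2,1,0} = 4
Pile A: G(9) = 4.
Pile B: G(7) = 3.
Combined Grundy value = 4 ⊕ 3 = 7.

7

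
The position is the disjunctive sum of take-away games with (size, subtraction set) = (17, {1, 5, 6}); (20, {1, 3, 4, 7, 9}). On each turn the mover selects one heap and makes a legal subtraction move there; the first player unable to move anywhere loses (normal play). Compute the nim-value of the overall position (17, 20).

0

Heap A, S = {1, 5, 6}:
n :  0  1  2  3  4  5  6  7  8  9 10 11 12 13 14 15 16 17
G :  0  1  0  1  0  1  2  3  2  3  2  0  1  0  1  0  1  2
G_A(17) = 2.
Heap B, S = {1, 3, 4, 7, 9}:
G(0) = 0
G(1) = mex{0} = 1
G(2) = mex{1} = 0
G(3) = mex{0,0} = 1
G(4) = mex{1,1,0} = 2
G(5) = mex{2,0,1} = 3
G(6) = mex{3,1,0} = 2
G(7) = mex{2,2,1,0} = 3
G(8) = mex{3,3,2,1} = 0
G(9) = mex{0,2,3,0,0} = 1
G(10) = mex{1,3,2,1,1} = 0
G(11) = mex{0,0,3,2,0} = 1
G(12) = mex{1,1,0,3,1} = 2
G(13) = mex{2,0,1,2,2} = 3
G(14) = mex{3,1,0,3,3} = 2
G(15) = mex{2,2,1,0,2} = 3
G(16) = mex{3,3,2,1,3} = 0
G(17) = mex{0,2,3,0,0} = 1
G(18) = mex{1,3,2,1,1} = 0
G(19) = mex{0,0,3,2,0} = 1
G(20) = mex{1,1,0,3,1} = 2
G_B(20) = 2.
Combined Grundy value = 2 ⊕ 2 = 0.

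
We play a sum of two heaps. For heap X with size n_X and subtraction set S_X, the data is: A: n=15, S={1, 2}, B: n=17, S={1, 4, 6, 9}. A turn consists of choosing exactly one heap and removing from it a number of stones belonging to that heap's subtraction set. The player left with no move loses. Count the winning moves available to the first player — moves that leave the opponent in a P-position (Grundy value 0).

Heap A, S = {1, 2}:
n :  0  1  2  3  4  5  6  7  8  9 10 11 12 13 14 15
G :  0  1  2  0  1  2  0  1  2  0  1  2  0  1  2  0
G_A(15) = 0.
Heap B, S = {1, 4, 6, 9}:
n :  0  1  2  3  4  5  6  7  8  9 10 11 12 13 14 15 16 17
G :  0  1  0  1  2  0  1  0  1  2  0  1  0  1  2  0  1  0
G_B(17) = 0.
Combined Grundy value = 0 ⊕ 0 = 0.
A winning move leaves total XOR = 0, i.e. changes one component's Grundy value g to g ⊕ X where X is the current total.
Heap A: target g' = 0⊕0 = 0, but every legal move changes the Grundy value (mex property), so 0 moves.
Heap B: target g' = 0⊕0 = 0, but every legal move changes the Grundy value (mex property), so 0 moves.

0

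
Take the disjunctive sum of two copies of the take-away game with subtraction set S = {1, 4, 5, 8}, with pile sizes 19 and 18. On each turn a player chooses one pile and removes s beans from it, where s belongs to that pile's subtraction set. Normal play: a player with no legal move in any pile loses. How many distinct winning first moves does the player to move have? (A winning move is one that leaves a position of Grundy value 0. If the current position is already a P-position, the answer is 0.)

3

All piles use S = {1, 4, 5, 8}:
n :  0  1  2  3  4  5  6  7  8  9 10 11 12 13 14 15 16 17 18 19
G :  0  1  0  1  2  3  2  3  4  0  1  0  1  2  3  2  3  4  0  1
Pile A: G(19) = 1.
Pile B: G(18) = 0.
Combined Grundy value = 1 ⊕ 0 = 1.
A winning move leaves total XOR = 0, i.e. changes one component's Grundy value g to g ⊕ X where X is the current total.
Pile A: need g' = 1⊕1 = 0. Options: 19−1→G=0, 19−4→G=2, 19−5→G=3, 19−8→G=0. Hits: 2.
Pile B: need g' = 0⊕1 = 1. Options: 18−1→G=4, 18−4→G=3, 18−5→G=2, 18−8→G=1. Hits: 1.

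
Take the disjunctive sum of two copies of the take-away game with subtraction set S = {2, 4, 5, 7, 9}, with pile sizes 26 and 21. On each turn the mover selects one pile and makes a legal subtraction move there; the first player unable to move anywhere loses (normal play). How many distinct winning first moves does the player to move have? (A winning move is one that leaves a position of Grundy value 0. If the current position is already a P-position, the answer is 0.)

All piles use S = {2, 4, 5, 7, 9}:
G(0) = 0
G(1) = mex{} = 0
G(2) = mex{0} = 1
G(3) = mex{0} = 1
G(4) = mex{1,0} = 2
G(5) = mex{1,0,0} = 2
G(6) = mex{2,1,0} = 3
G(7) = mex{2,1,1,0} = 3
G(8) = mex{3,2,1,0} = 4
G(9) = mex{3,2,2,1,0} = 4
G(10) = mex{4,3,2,1,0} = 5
G(11) = mex{4,3,3,2,1} = 0
G(12) = mex{5,4,3,2,1} = 0
G(13) = mex{0,4,4,3,2} = 1
G(14) = mex{0,5,4,3,2} = 1
G(15) = mex{1,0,5,4,3} = 2
G(16) = mex{1,0,0,4,3} = 2
G(17) = mex{2,1,0,5,4} = 3
G(18) = mex{2,1,1,0,4} = 3
G(19) = mex{3,2,1,0,5} = 4
G(20) = mex{3,2,2,1,0} = 4
G(21) = mex{4,3,2,1,0} = 5
G(22) = mex{4,3,3,2,1} = 0
G(23) = mex{5,4,3,2,1} = 0
G(24) = mex{0,4,4,3,2} = 1
G(25) = mex{0,5,4,3,2} = 1
G(26) = mex{1,0,5,4,3} = 2
Pile A: G(26) = 2.
Pile B: G(21) = 5.
Combined Grundy value = 2 ⊕ 5 = 7.
A winning move leaves total XOR = 0, i.e. changes one component's Grundy value g to g ⊕ X where X is the current total.
Pile A: need g' = 2⊕7 = 5. Options: 26−2→G=1, 26−4→G=0, 26−5→G=5, 26−7→G=4, 26−9→G=3. Hits: 1.
Pile B: need g' = 5⊕7 = 2. Options: 21−2→G=4, 21−4→G=3, 21−5→G=2, 21−7→G=1, 21−9→G=0. Hits: 1.

2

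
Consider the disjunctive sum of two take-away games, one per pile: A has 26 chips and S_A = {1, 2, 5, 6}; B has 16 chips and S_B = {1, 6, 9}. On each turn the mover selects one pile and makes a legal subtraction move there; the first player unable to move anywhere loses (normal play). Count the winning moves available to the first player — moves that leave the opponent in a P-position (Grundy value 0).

Pile A, S = {1, 2, 5, 6}:
G(0) = 0
G(1) = mex{0} = 1
G(2) = mex{1,0} = 2
G(3) = mex{2,1} = 0
G(4) = mex{0,2} = 1
G(5) = mex{1,0,0} = 2
G(6) = mex{2,1,1,0} = 3
G(7) = mex{3,2,2,1} = 0
G(8) = mex{0,3,0,2} = 1
G(9) = mex{1,0,1,0} = 2
G(10) = mex{2,1,2,1} = 0
G(11) = mex{0,2,3,2} = 1
G(12) = mex{1,0,0,3} = 2
G(13) = mex{2,1,1,0} = 3
G(14) = mex{3,2,2,1} = 0
G(15) = mex{0,3,0,2} = 1
G(16) = mex{1,0,1,0} = 2
G(17) = mex{2,1,2,1} = 0
G(18) = mex{0,2,3,2} = 1
G(19) = mex{1,0,0,3} = 2
G(20) = mex{2,1,1,0} = 3
G(21) = mex{3,2,2,1} = 0
G(22) = mex{0,3,0,2} = 1
G(23) = mex{1,0,1,0} = 2
G(24) = mex{2,1,2,1} = 0
G(25) = mex{0,2,3,2} = 1
G(26) = mex{1,0,0,3} = 2
G_A(26) = 2.
Pile B, S = {1, 6, 9}:
n :  0  1  2  3  4  5  6  7  8  9 10 11 12 13 14 15 16
G :  0  1  0  1  0  1  2  0  1  2  3  2  0  1  0  1  2
G_B(16) = 2.
Combined Grundy value = 2 ⊕ 2 = 0.
A winning move leaves total XOR = 0, i.e. changes one component's Grundy value g to g ⊕ X where X is the current total.
Pile A: target g' = 2⊕0 = 2, but every legal move changes the Grundy value (mex property), so 0 moves.
Pile B: target g' = 2⊕0 = 2, but every legal move changes the Grundy value (mex property), so 0 moves.

0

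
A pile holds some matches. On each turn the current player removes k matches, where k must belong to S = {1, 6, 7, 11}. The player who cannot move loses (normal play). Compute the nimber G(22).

G(0) = 0
G(1) = mex{0} = 1
G(2) = mex{1} = 0
G(3) = mex{0} = 1
G(4) = mex{1} = 0
G(5) = mex{0} = 1
G(6) = mex{1,0} = 2
G(7) = mex{2,1,0} = 3
G(8) = mex{3,0,1} = 2
G(9) = mex{2,1,0} = 3
G(10) = mex{3,0,1} = 2
G(11) = mex{2,1,0,0} = 3
G(12) = mex{3,2,1,1} = 0
G(13) = mex{0,3,2,0} = 1
G(14) = mex{1,2,3,1} = 0
G(15) = mex{0,3,2,0} = 1
G(16) = mex{1,2,3,1} = 0
G(17) = mex{0,3,2,2} = 1
G(18) = mex{1,0,3,3} = 2
G(19) = mex{2,1,0,2} = 3
G(20) = mex{3,0,1,3} = 2
G(21) = mex{2,1,0,2} = 3
G(22) = mex{3,0,1,3} = 2

2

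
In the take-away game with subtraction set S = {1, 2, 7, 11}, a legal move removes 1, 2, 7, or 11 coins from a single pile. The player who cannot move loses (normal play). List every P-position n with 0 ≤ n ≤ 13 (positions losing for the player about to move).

0, 3, 6, 9, 12

n :  0  1  2  3  4  5  6  7  8  9 10 11 12 13
G :  0  1  2  0  1  2  0  1  2  0  1  2  0  1
P-positions are exactly the n with G(n) = 0.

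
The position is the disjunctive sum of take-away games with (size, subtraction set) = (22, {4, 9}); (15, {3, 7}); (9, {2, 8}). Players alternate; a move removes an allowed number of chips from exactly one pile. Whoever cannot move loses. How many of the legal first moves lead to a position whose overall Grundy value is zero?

1

Pile A, S = {4, 9}:
n :  0  1  2  3  4  5  6  7  8  9 10 11 12 13 14 15 16 17 18 19 20 21 22
G :  0  0  0  0  1  1  1  1  0  2  2  2  1  0  0  0  0  1  1  1  1  0  2
G_A(22) = 2.
Pile B, S = {3, 7}:
G(0) = 0
G(1) = mex{} = 0
G(2) = mex{} = 0
G(3) = mex{0} = 1
G(4) = mex{0} = 1
G(5) = mex{0} = 1
G(6) = mex{1} = 0
G(7) = mex{1,0} = 2
G(8) = mex{1,0} = 2
G(9) = mex{0,0} = 1
G(10) = mex{2,1} = 0
G(11) = mex{2,1} = 0
G(12) = mex{1,1} = 0
G(13) = mex{0,0} = 1
G(14) = mex{0,2} = 1
G(15) = mex{0,2} = 1
G_B(15) = 1.
Pile C, S = {2, 8}:
G(0) = 0
G(1) = mex{} = 0
G(2) = mex{0} = 1
G(3) = mex{0} = 1
G(4) = mex{1} = 0
G(5) = mex{1} = 0
G(6) = mex{0} = 1
G(7) = mex{0} = 1
G(8) = mex{1,0} = 2
G(9) = mex{1,0} = 2
G_C(9) = 2.
Combined Grundy value = 2 ⊕ 1 ⊕ 2 = 1.
A winning move leaves total XOR = 0, i.e. changes one component's Grundy value g to g ⊕ X where X is the current total.
Pile A: need g' = 2⊕1 = 3. Options: 22−4→G=1, 22−9→G=0. Hits: 0.
Pile B: need g' = 1⊕1 = 0. Options: 15−3→G=0, 15−7→G=2. Hits: 1.
Pile C: need g' = 2⊕1 = 3. Options: 9−2→G=1, 9−8→G=0. Hits: 0.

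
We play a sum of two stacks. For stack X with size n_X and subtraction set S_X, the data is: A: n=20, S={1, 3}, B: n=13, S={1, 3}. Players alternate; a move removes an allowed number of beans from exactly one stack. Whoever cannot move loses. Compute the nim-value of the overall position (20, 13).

1

Stack A, S = {1, 3}:
G(0) = 0
G(1) = mex{0} = 1
G(2) = mex{1} = 0
G(3) = mex{0,0} = 1
G(4) = mex{1,1} = 0
G(5) = mex{0,0} = 1
G(6) = mex{1,1} = 0
G(7) = mex{0,0} = 1
G(8) = mex{1,1} = 0
G(9) = mex{0,0} = 1
G(10) = mex{1,1} = 0
G(11) = mex{0,0} = 1
G(12) = mex{1,1} = 0
G(13) = mex{0,0} = 1
G(14) = mex{1,1} = 0
G(15) = mex{0,0} = 1
G(16) = mex{1,1} = 0
G(17) = mex{0,0} = 1
G(18) = mex{1,1} = 0
G(19) = mex{0,0} = 1
G(20) = mex{1,1} = 0
G_A(20) = 0.
Stack B, S = {1, 3}:
G(0) = 0
G(1) = mex{0} = 1
G(2) = mex{1} = 0
G(3) = mex{0,0} = 1
G(4) = mex{1,1} = 0
G(5) = mex{0,0} = 1
G(6) = mex{1,1} = 0
G(7) = mex{0,0} = 1
G(8) = mex{1,1} = 0
G(9) = mex{0,0} = 1
G(10) = mex{1,1} = 0
G(11) = mex{0,0} = 1
G(12) = mex{1,1} = 0
G(13) = mex{0,0} = 1
G_B(13) = 1.
Combined Grundy value = 0 ⊕ 1 = 1.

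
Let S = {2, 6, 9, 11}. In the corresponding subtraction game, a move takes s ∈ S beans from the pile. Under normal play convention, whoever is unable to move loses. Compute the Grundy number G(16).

G(0) = 0
G(1) = mex{} = 0
G(2) = mex{0} = 1
G(3) = mex{0} = 1
G(4) = mex{1} = 0
G(5) = mex{1} = 0
G(6) = mex{0,0} = 1
G(7) = mex{0,0} = 1
G(8) = mex{1,1} = 0
G(9) = mex{1,1,0} = 2
G(10) = mex{0,0,0} = 1
G(11) = mex{2,0,1,0} = 3
G(12) = mex{1,1,1,0} = 2
G(13) = mex{3,1,0,1} = 2
G(14) = mex{2,0,0,1} = 3
G(15) = mex{2,2,1,0} = 3
G(16) = mex{3,1,1,0} = 2

2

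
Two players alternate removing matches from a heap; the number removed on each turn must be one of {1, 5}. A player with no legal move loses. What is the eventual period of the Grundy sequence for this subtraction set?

n :  0  1  2  3  4  5  6  7  8  9 10 11 12 13 14
G :  0  1  0  1  0  1  0  1  0  1  0  1  0  1  0
G(n+2) = G(n) holds for n = 0,…,4 (a full window of length max(S) = 5), so the sequence is purely periodic with period 2.

2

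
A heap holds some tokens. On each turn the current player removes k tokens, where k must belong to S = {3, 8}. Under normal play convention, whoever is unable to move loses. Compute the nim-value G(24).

G(0) = 0
G(1) = mex{} = 0
G(2) = mex{} = 0
G(3) = mex{0} = 1
G(4) = mex{0} = 1
G(5) = mex{0} = 1
G(6) = mex{1} = 0
G(7) = mex{1} = 0
G(8) = mex{1,0} = 2
G(9) = mex{0,0} = 1
G(10) = mex{0,0} = 1
G(11) = mex{2,1} = 0
G(12) = mex{1,1} = 0
G(13) = mex{1,1} = 0
G(14) = mex{0,0} = 1
G(15) = mex{0,0} = 1
G(16) = mex{0,2} = 1
G(17) = mex{1,1} = 0
G(18) = mex{1,1} = 0
G(19) = mex{1,0} = 2
G(20) = mex{0,0} = 1
G(21) = mex{0,0} = 1
G(22) = mex{2,1} = 0
G(23) = mex{1,1} = 0
G(24) = mex{1,1} = 0

0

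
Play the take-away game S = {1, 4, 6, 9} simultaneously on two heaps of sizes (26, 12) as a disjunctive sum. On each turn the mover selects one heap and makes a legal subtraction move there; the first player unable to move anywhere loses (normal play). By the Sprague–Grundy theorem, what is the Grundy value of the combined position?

All heaps use S = {1, 4, 6, 9}:
G(0) = 0
G(1) = mex{0} = 1
G(2) = mex{1} = 0
G(3) = mex{0} = 1
G(4) = mex{1,0} = 2
G(5) = mex{2,1} = 0
G(6) = mex{0,0,0} = 1
G(7) = mex{1,1,1} = 0
G(8) = mex{0,2,0} = 1
G(9) = mex{1,0,1,0} = 2
G(10) = mex{2,1,2,1} = 0
G(11) = mex{0,0,0,0} = 1
G(12) = mex{1,1,1,1} = 0
G(13) = mex{0,2,0,2} = 1
G(14) = mex{1,0,1,0} = 2
G(15) = mex{2,1,2,1} = 0
G(16) = mex{0,0,0,0} = 1
G(17) = mex{1,1,1,1} = 0
G(18) = mex{0,2,0,2} = 1
G(19) = mex{1,0,1,0} = 2
G(20) = mex{2,1,2,1} = 0
G(21) = mex{0,0,0,0} = 1
G(22) = mex{1,1,1,1} = 0
G(23) = mex{0,2,0,2} = 1
G(24) = mex{1,0,1,0} = 2
G(25) = mex{2,1,2,1} = 0
G(26) = mex{0,0,0,0} = 1
Heap A: G(26) = 1.
Heap B: G(12) = 0.
Combined Grundy value = 1 ⊕ 0 = 1.

1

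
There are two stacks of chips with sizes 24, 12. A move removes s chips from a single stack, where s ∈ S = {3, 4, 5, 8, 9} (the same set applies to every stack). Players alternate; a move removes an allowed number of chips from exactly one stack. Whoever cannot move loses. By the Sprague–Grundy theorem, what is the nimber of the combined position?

0

All stacks use S = {3, 4, 5, 8, 9}:
G(0) = 0
G(1) = mex{} = 0
G(2) = mex{} = 0
G(3) = mex{0} = 1
G(4) = mex{0,0} = 1
G(5) = mex{0,0,0} = 1
G(6) = mex{1,0,0} = 2
G(7) = mex{1,1,0} = 2
G(8) = mex{1,1,1,0} = 2
G(9) = mex{2,1,1,0,0} = 3
G(10) = mex{2,2,1,0,0} = 3
G(11) = mex{2,2,2,1,0} = 3
G(12) = mex{3,2,2,1,1} = 0
G(13) = mex{3,3,2,1,1} = 0
G(14) = mex{3,3,3,2,1} = 0
G(15) = mex{0,3,3,2,2} = 1
G(16) = mex{0,0,3,2,2} = 1
G(17) = mex{0,0,0,3,2} = 1
G(18) = mex{1,0,0,3,3} = 2
G(19) = mex{1,1,0,3,3} = 2
G(20) = mex{1,1,1,0,3} = 2
G(21) = mex{2,1,1,0,0} = 3
G(22) = mex{2,2,1,0,0} = 3
G(23) = mex{2,2,2,1,0} = 3
G(24) = mex{3,2,2,1,1} = 0
Stack A: G(24) = 0.
Stack B: G(12) = 0.
Combined Grundy value = 0 ⊕ 0 = 0.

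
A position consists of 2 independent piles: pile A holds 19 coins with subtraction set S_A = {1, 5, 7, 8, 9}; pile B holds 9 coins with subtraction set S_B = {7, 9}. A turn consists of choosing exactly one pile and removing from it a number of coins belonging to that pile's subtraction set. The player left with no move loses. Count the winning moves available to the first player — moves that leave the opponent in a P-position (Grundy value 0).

0

Pile A, S = {1, 5, 7, 8, 9}:
n :  0  1  2  3  4  5  6  7  8  9 10 11 12 13 14 15 16 17 18 19
G :  0  1  0  1  0  1  0  1  2  3  2  3  2  3  2  3  0  1  0  1
G_A(19) = 1.
Pile B, S = {7, 9}:
G(0) = 0
G(1) = mex{} = 0
G(2) = mex{} = 0
G(3) = mex{} = 0
G(4) = mex{} = 0
G(5) = mex{} = 0
G(6) = mex{} = 0
G(7) = mex{0} = 1
G(8) = mex{0} = 1
G(9) = mex{0,0} = 1
G_B(9) = 1.
Combined Grundy value = 1 ⊕ 1 = 0.
A winning move leaves total XOR = 0, i.e. changes one component's Grundy value g to g ⊕ X where X is the current total.
Pile A: target g' = 1⊕0 = 1, but every legal move changes the Grundy value (mex property), so 0 moves.
Pile B: target g' = 1⊕0 = 1, but every legal move changes the Grundy value (mex property), so 0 moves.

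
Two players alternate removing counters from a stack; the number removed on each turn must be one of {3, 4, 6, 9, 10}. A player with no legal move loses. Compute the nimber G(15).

0

n :  0  1  2  3  4  5  6  7  8  9 10 11 12 13 14 15
G :  0  0  0  1  1  1  2  2  2  3  3  3  4  0  0  0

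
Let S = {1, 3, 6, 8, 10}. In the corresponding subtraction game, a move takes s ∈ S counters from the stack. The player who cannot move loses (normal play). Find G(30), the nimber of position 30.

G(0) = 0
G(1) = mex{0} = 1
G(2) = mex{1} = 0
G(3) = mex{0,0} = 1
G(4) = mex{1,1} = 0
G(5) = mex{0,0} = 1
G(6) = mex{1,1,0} = 2
G(7) = mex{2,0,1} = 3
G(8) = mex{3,1,0,0} = 2
G(9) = mex{2,2,1,1} = 0
G(10) = mex{0,3,0,0,0} = 1
G(11) = mex{1,2,1,1,1} = 0
G(12) = mex{0,0,2,0,0} = 1
G(13) = mex{1,1,3,1,1} = 0
G(14) = mex{0,0,2,2,0} = 1
G(15) = mex{1,1,0,3,1} = 2
G(16) = mex{2,0,1,2,2} = 3
G(17) = mex{3,1,0,0,3} = 2
G(18) = mex{2,2,1,1,2} = 0
G(19) = mex{0,3,0,0,0} = 1
G(20) = mex{1,2,1,1,1} = 0
G(21) = mex{0,0,2,0,0} = 1
G(22) = mex{1,1,3,1,1} = 0
G(23) = mex{0,0,2,2,0} = 1
G(24) = mex{1,1,0,3,1} = 2
G(25) = mex{2,0,1,2,2} = 3
G(26) = mex{3,1,0,0,3} = 2
G(27) = mex{2,2,1,1,2} = 0
G(28) = mex{0,3,0,0,0} = 1
G(29) = mex{1,2,1,1,1} = 0
G(30) = mex{0,0,2,0,0} = 1

1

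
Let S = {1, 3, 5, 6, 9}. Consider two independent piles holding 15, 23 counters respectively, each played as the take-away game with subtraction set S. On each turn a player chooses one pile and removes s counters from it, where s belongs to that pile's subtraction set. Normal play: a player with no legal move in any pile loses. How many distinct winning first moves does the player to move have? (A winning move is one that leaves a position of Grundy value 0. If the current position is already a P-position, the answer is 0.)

2

All piles use S = {1, 3, 5, 6, 9}:
n :  0  1  2  3  4  5  6  7  8  9 10 11 12 13 14 15 16 17 18 19 20 21 22 23
G :  0  1  0  1  0  1  2  3  2  3  2  3  0  1  0  1  0  1  2  3  2  3  2  3
Pile A: G(15) = 1.
Pile B: G(23) = 3.
Combined Grundy value = 1 ⊕ 3 = 2.
A winning move leaves total XOR = 0, i.e. changes one component's Grundy value g to g ⊕ X where X is the current total.
Pile A: need g' = 1⊕2 = 3. Options: 15−1→G=0, 15−3→G=0, 15−5→G=2, 15−6→G=3, 15−9→G=2. Hits: 1.
Pile B: need g' = 3⊕2 = 1. Options: 23−1→G=2, 23−3→G=2, 23−5→G=2, 23−6→G=1, 23−9→G=0. Hits: 1.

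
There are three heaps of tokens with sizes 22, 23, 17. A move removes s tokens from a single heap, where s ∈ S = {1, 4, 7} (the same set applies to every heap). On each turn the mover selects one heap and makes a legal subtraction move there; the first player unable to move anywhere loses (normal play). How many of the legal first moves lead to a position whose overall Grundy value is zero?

All heaps use S = {1, 4, 7}:
G(0) = 0
G(1) = mex{0} = 1
G(2) = mex{1} = 0
G(3) = mex{0} = 1
G(4) = mex{1,0} = 2
G(5) = mex{2,1} = 0
G(6) = mex{0,0} = 1
G(7) = mex{1,1,0} = 2
G(8) = mex{2,2,1} = 0
G(9) = mex{0,0,0} = 1
G(10) = mex{1,1,1} = 0
G(11) = mex{0,2,2} = 1
G(12) = mex{1,0,0} = 2
G(13) = mex{2,1,1} = 0
G(14) = mex{0,0,2} = 1
G(15) = mex{1,1,0} = 2
G(16) = mex{2,2,1} = 0
G(17) = mex{0,0,0} = 1
G(18) = mex{1,1,1} = 0
G(19) = mex{0,2,2} = 1
G(20) = mex{1,0,0} = 2
G(21) = mex{2,1,1} = 0
G(22) = mex{0,0,2} = 1
G(23) = mex{1,1,0} = 2
Heap A: G(22) = 1.
Heap B: G(23) = 2.
Heap C: G(17) = 1.
Combined Grundy value = 1 ⊕ 2 ⊕ 1 = 2.
A winning move leaves total XOR = 0, i.e. changes one component's Grundy value g to g ⊕ X where X is the current total.
Heap A: need g' = 1⊕2 = 3. Options: 22−1→G=0, 22−4→G=0, 22−7→G=2. Hits: 0.
Heap B: need g' = 2⊕2 = 0. Options: 23−1→G=1, 23−4→G=1, 23−7→G=0. Hits: 1.
Heap C: need g' = 1⊕2 = 3. Options: 17−1→G=0, 17−4→G=0, 17−7→G=0. Hits: 0.

1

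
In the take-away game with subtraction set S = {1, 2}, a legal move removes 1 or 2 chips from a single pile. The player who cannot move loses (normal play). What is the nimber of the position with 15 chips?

0

n :  0  1  2  3  4  5  6  7  8  9 10 11 12 13 14 15
G :  0  1  2  0  1  2  0  1  2  0  1  2  0  1  2  0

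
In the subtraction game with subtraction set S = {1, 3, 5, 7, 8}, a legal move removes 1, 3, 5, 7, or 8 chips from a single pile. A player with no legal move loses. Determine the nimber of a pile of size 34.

0

G(0) = 0
G(1) = mex{0} = 1
G(2) = mex{1} = 0
G(3) = mex{0,0} = 1
G(4) = mex{1,1} = 0
G(5) = mex{0,0,0} = 1
G(6) = mex{1,1,1} = 0
G(7) = mex{0,0,0,0} = 1
G(8) = mex{1,1,1,1,0} = 2
G(9) = mex{2,0,0,0,1} = 3
G(10) = mex{3,1,1,1,0} = 2
G(11) = mex{2,2,0,0,1} = 3
G(12) = mex{3,3,1,1,0} = 2
G(13) = mex{2,2,2,0,1} = 3
G(14) = mex{3,3,3,1,0} = 2
G(15) = mex{2,2,2,2,1} = 0
G(16) = mex{0,3,3,3,2} = 1
G(17) = mex{1,2,2,2,3} = 0
G(18) = mex{0,0,3,3,2} = 1
G(19) = mex{1,1,2,2,3} = 0
G(20) = mex{0,0,0,3,2} = 1
G(21) = mex{1,1,1,2,3} = 0
G(22) = mex{0,0,0,0,2} = 1
G(23) = mex{1,1,1,1,0} = 2
G(24) = mex{2,0,0,0,1} = 3
G(25) = mex{3,1,1,1,0} = 2
G(26) = mex{2,2,0,0,1} = 3
G(27) = mex{3,3,1,1,0} = 2
G(28) = mex{2,2,2,0,1} = 3
G(29) = mex{3,3,3,1,0} = 2
G(30) = mex{2,2,2,2,1} = 0
G(31) = mex{0,3,3,3,2} = 1
G(32) = mex{1,2,2,2,3} = 0
G(33) = mex{0,0,3,3,2} = 1
G(34) = mex{1,1,2,2,3} = 0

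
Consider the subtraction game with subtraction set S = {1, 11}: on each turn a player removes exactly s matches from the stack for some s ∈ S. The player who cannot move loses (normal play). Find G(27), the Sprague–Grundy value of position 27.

G(0) = 0
G(1) = mex{0} = 1
G(2) = mex{1} = 0
G(3) = mex{0} = 1
G(4) = mex{1} = 0
G(5) = mex{0} = 1
G(6) = mex{1} = 0
G(7) = mex{0} = 1
G(8) = mex{1} = 0
G(9) = mex{0} = 1
G(10) = mex{1} = 0
G(11) = mex{0,0} = 1
G(12) = mex{1,1} = 0
G(13) = mex{0,0} = 1
G(14) = mex{1,1} = 0
G(15) = mex{0,0} = 1
G(16) = mex{1,1} = 0
G(17) = mex{0,0} = 1
G(18) = mex{1,1} = 0
G(19) = mex{0,0} = 1
G(20) = mex{1,1} = 0
G(21) = mex{0,0} = 1
G(22) = mex{1,1} = 0
G(23) = mex{0,0} = 1
G(24) = mex{1,1} = 0
G(25) = mex{0,0} = 1
G(26) = mex{1,1} = 0
G(27) = mex{0,0} = 1

1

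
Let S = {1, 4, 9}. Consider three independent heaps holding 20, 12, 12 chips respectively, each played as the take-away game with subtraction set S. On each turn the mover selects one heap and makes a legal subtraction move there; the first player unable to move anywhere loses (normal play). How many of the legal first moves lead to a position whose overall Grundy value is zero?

0

All heaps use S = {1, 4, 9}:
G(0) = 0
G(1) = mex{0} = 1
G(2) = mex{1} = 0
G(3) = mex{0} = 1
G(4) = mex{1,0} = 2
G(5) = mex{2,1} = 0
G(6) = mex{0,0} = 1
G(7) = mex{1,1} = 0
G(8) = mex{0,2} = 1
G(9) = mex{1,0,0} = 2
G(10) = mex{2,1,1} = 0
G(11) = mex{0,0,0} = 1
G(12) = mex{1,1,1} = 0
G(13) = mex{0,2,2} = 1
G(14) = mex{1,0,0} = 2
G(15) = mex{2,1,1} = 0
G(16) = mex{0,0,0} = 1
G(17) = mex{1,1,1} = 0
G(18) = mex{0,2,2} = 1
G(19) = mex{1,0,0} = 2
G(20) = mex{2,1,1} = 0
Heap A: G(20) = 0.
Heap B: G(12) = 0.
Heap C: G(12) = 0.
Combined Grundy value = 0 ⊕ 0 ⊕ 0 = 0.
A winning move leaves total XOR = 0, i.e. changes one component's Grundy value g to g ⊕ X where X is the current total.
Heap A: target g' = 0⊕0 = 0, but every legal move changes the Grundy value (mex property), so 0 moves.
Heap B: target g' = 0⊕0 = 0, but every legal move changes the Grundy value (mex property), so 0 moves.
Heap C: target g' = 0⊕0 = 0, but every legal move changes the Grundy value (mex property), so 0 moves.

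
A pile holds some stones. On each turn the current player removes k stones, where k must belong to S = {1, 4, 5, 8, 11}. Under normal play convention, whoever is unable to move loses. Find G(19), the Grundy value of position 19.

1

G(0) = 0
G(1) = mex{0} = 1
G(2) = mex{1} = 0
G(3) = mex{0} = 1
G(4) = mex{1,0} = 2
G(5) = mex{2,1,0} = 3
G(6) = mex{3,0,1} = 2
G(7) = mex{2,1,0} = 3
G(8) = mex{3,2,1,0} = 4
G(9) = mex{4,3,2,1} = 0
G(10) = mex{0,2,3,0} = 1
G(11) = mex{1,3,2,1,0} = 4
G(12) = mex{4,4,3,2,1} = 0
G(13) = mex{0,0,4,3,0} = 1
G(14) = mex{1,1,0,2,1} = 3
G(15) = mex{3,4,1,3,2} = 0
G(16) = mex{0,0,4,4,3} = 1
G(17) = mex{1,1,0,0,2} = 3
G(18) = mex{3,3,1,1,3} = 0
G(19) = mex{0,0,3,4,4} = 1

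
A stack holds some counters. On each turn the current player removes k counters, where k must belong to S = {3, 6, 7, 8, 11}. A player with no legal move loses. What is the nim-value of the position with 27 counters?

n :  0  1  2  3  4  5  6  7  8  9 10 11 12 13 14 15 16 17 18 19 20 21 22 23 24 25 26 27
G :  0  0  0  1  1  1  2  2  2  3  3  3  4  4  0  0  0  1  1  1  2  2  2  3  3  3  4  4

4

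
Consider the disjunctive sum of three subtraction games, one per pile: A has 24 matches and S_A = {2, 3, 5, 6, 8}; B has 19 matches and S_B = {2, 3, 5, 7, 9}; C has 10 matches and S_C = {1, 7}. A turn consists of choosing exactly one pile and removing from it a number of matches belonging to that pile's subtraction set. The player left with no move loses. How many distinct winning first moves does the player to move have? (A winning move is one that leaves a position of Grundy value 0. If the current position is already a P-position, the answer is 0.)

Pile A, S = {2, 3, 5, 6, 8}:
G(0) = 0
G(1) = mex{} = 0
G(2) = mex{0} = 1
G(3) = mex{0,0} = 1
G(4) = mex{1,0} = 2
G(5) = mex{1,1,0} = 2
G(6) = mex{2,1,0,0} = 3
G(7) = mex{2,2,1,0} = 3
G(8) = mex{3,2,1,1,0} = 4
G(9) = mex{3,3,2,1,0} = 4
G(10) = mex{4,3,2,2,1} = 0
G(11) = mex{4,4,3,2,1} = 0
G(12) = mex{0,4,3,3,2} = 1
G(13) = mex{0,0,4,3,2} = 1
G(14) = mex{1,0,4,4,3} = 2
G(15) = mex{1,1,0,4,3} = 2
G(16) = mex{2,1,0,0,4} = 3
G(17) = mex{2,2,1,0,4} = 3
G(18) = mex{3,2,1,1,0} = 4
G(19) = mex{3,3,2,1,0} = 4
G(20) = mex{4,3,2,2,1} = 0
G(21) = mex{4,4,3,2,1} = 0
G(22) = mex{0,4,3,3,2} = 1
G(23) = mex{0,0,4,3,2} = 1
G(24) = mex{1,0,4,4,3} = 2
G_A(24) = 2.
Pile B, S = {2, 3, 5, 7, 9}:
n :  0  1  2  3  4  5  6  7  8  9 10 11 12 13 14 15 16 17 18 19
G :  0  0  1  1  2  2  3  3  4  4  5  0  0  1  1  2  2  3  3  4
G_B(19) = 4.
Pile C, S = {1, 7}:
G(0) = 0
G(1) = mex{0} = 1
G(2) = mex{1} = 0
G(3) = mex{0} = 1
G(4) = mex{1} = 0
G(5) = mex{0} = 1
G(6) = mex{1} = 0
G(7) = mex{0,0} = 1
G(8) = mex{1,1} = 0
G(9) = mex{0,0} = 1
G(10) = mex{1,1} = 0
G_C(10) = 0.
Combined Grundy value = 2 ⊕ 4 ⊕ 0 = 6.
A winning move leaves total XOR = 0, i.e. changes one component's Grundy value g to g ⊕ X where X is the current total.
Pile A: need g' = 2⊕6 = 4. Options: 24−2→G=1, 24−3→G=0, 24−5→G=4, 24−6→G=4, 24−8→G=3. Hits: 2.
Pile B: need g' = 4⊕6 = 2. Options: 19−2→G=3, 19−3→G=2, 19−5→G=1, 19−7→G=0, 19−9→G=5. Hits: 1.
Pile C: need g' = 0⊕6 = 6. Options: 10−1→G=1, 10−7→G=1. Hits: 0.

3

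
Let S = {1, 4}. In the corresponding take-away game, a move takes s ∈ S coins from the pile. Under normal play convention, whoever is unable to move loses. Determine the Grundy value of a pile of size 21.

1

n :  0  1  2  3  4  5  6  7  8  9 10 11 12 13 14 15 16 17 18 19 20 21
G :  0  1  0  1  2  0  1  0  1  2  0  1  0  1  2  0  1  0  1  2  0  1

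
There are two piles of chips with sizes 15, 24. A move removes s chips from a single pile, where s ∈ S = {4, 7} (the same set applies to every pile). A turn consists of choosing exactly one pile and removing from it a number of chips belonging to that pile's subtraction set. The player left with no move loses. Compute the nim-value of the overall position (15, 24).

All piles use S = {4, 7}:
n :  0  1  2  3  4  5  6  7  8  9 10 11 12 13 14 15 16 17 18 19 20 21 22 23 24
G :  0  0  0  0  1  1  1  1  2  2  2  0  0  0  0  1  1  1  1  2  2  2  0  0  0
Pile A: G(15) = 1.
Pile B: G(24) = 0.
Combined Grundy value = 1 ⊕ 0 = 1.

1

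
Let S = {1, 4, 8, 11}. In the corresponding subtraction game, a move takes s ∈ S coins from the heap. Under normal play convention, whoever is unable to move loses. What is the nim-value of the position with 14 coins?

G(0) = 0
G(1) = mex{0} = 1
G(2) = mex{1} = 0
G(3) = mex{0} = 1
G(4) = mex{1,0} = 2
G(5) = mex{2,1} = 0
G(6) = mex{0,0} = 1
G(7) = mex{1,1} = 0
G(8) = mex{0,2,0} = 1
G(9) = mex{1,0,1} = 2
G(10) = mex{2,1,0} = 3
G(11) = mex{3,0,1,0} = 2
G(12) = mex{2,1,2,1} = 0
G(13) = mex{0,2,0,0} = 1
G(14) = mex{1,3,1,1} = 0

0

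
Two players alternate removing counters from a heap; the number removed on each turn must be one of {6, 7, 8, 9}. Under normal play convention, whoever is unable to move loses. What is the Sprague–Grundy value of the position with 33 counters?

0

G(0) = 0
G(1) = mex{} = 0
G(2) = mex{} = 0
G(3) = mex{} = 0
G(4) = mex{} = 0
G(5) = mex{} = 0
G(6) = mex{0} = 1
G(7) = mex{0,0} = 1
G(8) = mex{0,0,0} = 1
G(9) = mex{0,0,0,0} = 1
G(10) = mex{0,0,0,0} = 1
G(11) = mex{0,0,0,0} = 1
G(12) = mex{1,0,0,0} = 2
G(13) = mex{1,1,0,0} = 2
G(14) = mex{1,1,1,0} = 2
G(15) = mex{1,1,1,1} = 0
G(16) = mex{1,1,1,1} = 0
G(17) = mex{1,1,1,1} = 0
G(18) = mex{2,1,1,1} = 0
G(19) = mex{2,2,1,1} = 0
G(20) = mex{2,2,2,1} = 0
G(21) = mex{0,2,2,2} = 1
G(22) = mex{0,0,2,2} = 1
G(23) = mex{0,0,0,2} = 1
G(24) = mex{0,0,0,0} = 1
G(25) = mex{0,0,0,0} = 1
G(26) = mex{0,0,0,0} = 1
G(27) = mex{1,0,0,0} = 2
G(28) = mex{1,1,0,0} = 2
G(29) = mex{1,1,1,0} = 2
G(30) = mex{1,1,1,1} = 0
G(31) = mex{1,1,1,1} = 0
G(32) = mex{1,1,1,1} = 0
G(33) = mex{2,1,1,1} = 0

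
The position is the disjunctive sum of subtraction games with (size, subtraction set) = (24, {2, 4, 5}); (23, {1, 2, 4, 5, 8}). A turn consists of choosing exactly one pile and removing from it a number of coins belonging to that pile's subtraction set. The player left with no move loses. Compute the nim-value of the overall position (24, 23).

3

Pile A, S = {2, 4, 5}:
n :  0  1  2  3  4  5  6  7  8  9 10 11 12 13 14 15 16 17 18 19 20 21 22 23 24
G :  0  0  1  1  2  2  3  0  0  1  1  2  2  3  0  0  1  1  2  2  3  0  0  1  1
G_A(24) = 1.
Pile B, S = {1, 2, 4, 5, 8}:
G(0) = 0
G(1) = mex{0} = 1
G(2) = mex{1,0} = 2
G(3) = mex{2,1} = 0
G(4) = mex{0,2,0} = 1
G(5) = mex{1,0,1,0} = 2
G(6) = mex{2,1,2,1} = 0
G(7) = mex{0,2,0,2} = 1
G(8) = mex{1,0,1,0,0} = 2
G(9) = mex{2,1,2,1,1} = 0
G(10) = mex{0,2,0,2,2} = 1
G(11) = mex{1,0,1,0,0} = 2
G(12) = mex{2,1,2,1,1} = 0
G(13) = mex{0,2,0,2,2} = 1
G(14) = mex{1,0,1,0,0} = 2
G(15) = mex{2,1,2,1,1} = 0
G(16) = mex{0,2,0,2,2} = 1
G(17) = mex{1,0,1,0,0} = 2
G(18) = mex{2,1,2,1,1} = 0
G(19) = mex{0,2,0,2,2} = 1
G(20) = mex{1,0,1,0,0} = 2
G(21) = mex{2,1,2,1,1} = 0
G(22) = mex{0,2,0,2,2} = 1
G(23) = mex{1,0,1,0,0} = 2
G_B(23) = 2.
Combined Grundy value = 1 ⊕ 2 = 3.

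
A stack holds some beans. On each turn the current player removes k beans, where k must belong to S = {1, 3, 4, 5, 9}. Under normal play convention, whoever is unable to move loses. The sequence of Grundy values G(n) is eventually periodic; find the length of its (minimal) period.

8

G(0) = 0
G(1) = mex{0} = 1
G(2) = mex{1} = 0
G(3) = mex{0,0} = 1
G(4) = mex{1,1,0} = 2
G(5) = mex{2,0,1,0} = 3
G(6) = mex{3,1,0,1} = 2
G(7) = mex{2,2,1,0} = 3
G(8) = mex{3,3,2,1} = 0
G(9) = mex{0,2,3,2,0} = 1
G(10) = mex{1,3,2,3,1} = 0
G(11) = mex{0,0,3,2,0} = 1
G(12) = mex{1,1,0,3,1} = 2
G(13) = mex{2,0,1,0,2} = 3
G(14) = mex{3,1,0,1,3} = 2
G(15) = mex{2,2,1,0,2} = 3
G(16) = mex{3,3,2,1,3} = 0
G(17) = mex{0,2,3,2,0} = 1
G(18) = mex{1,3,2,3,1} = 0
G(n+8) = G(n) holds for n = 0,…,8 (a full window of length max(S) = 9), so the sequence is purely periodic with period 8.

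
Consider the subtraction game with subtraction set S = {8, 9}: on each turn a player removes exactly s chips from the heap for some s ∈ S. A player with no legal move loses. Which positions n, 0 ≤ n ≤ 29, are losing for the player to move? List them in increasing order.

G(0) = 0
G(1) = mex{} = 0
G(2) = mex{} = 0
G(3) = mex{} = 0
G(4) = mex{} = 0
G(5) = mex{} = 0
G(6) = mex{} = 0
G(7) = mex{} = 0
G(8) = mex{0} = 1
G(9) = mex{0,0} = 1
G(10) = mex{0,0} = 1
G(11) = mex{0,0} = 1
G(12) = mex{0,0} = 1
G(13) = mex{0,0} = 1
G(14) = mex{0,0} = 1
G(15) = mex{0,0} = 1
G(16) = mex{1,0} = 2
G(17) = mex{1,1} = 0
G(18) = mex{1,1} = 0
G(19) = mex{1,1} = 0
G(20) = mex{1,1} = 0
G(21) = mex{1,1} = 0
G(22) = mex{1,1} = 0
G(23) = mex{1,1} = 0
G(24) = mex{2,1} = 0
G(25) = mex{0,2} = 1
G(26) = mex{0,0} = 1
G(27) = mex{0,0} = 1
G(28) = mex{0,0} = 1
G(29) = mex{0,0} = 1
P-positions are exactly the n with G(n) = 0.

0, 1, 2, 3, 4, 5, 6, 7, 17, 18, 19, 20, 21, 22, 23, 24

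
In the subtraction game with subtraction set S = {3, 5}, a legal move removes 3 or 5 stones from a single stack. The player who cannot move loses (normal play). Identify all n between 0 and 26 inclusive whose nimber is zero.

0, 1, 2, 8, 9, 10, 16, 17, 18, 24, 25, 26

G(0) = 0
G(1) = mex{} = 0
G(2) = mex{} = 0
G(3) = mex{0} = 1
G(4) = mex{0} = 1
G(5) = mex{0,0} = 1
G(6) = mex{1,0} = 2
G(7) = mex{1,0} = 2
G(8) = mex{1,1} = 0
G(9) = mex{2,1} = 0
G(10) = mex{2,1} = 0
G(11) = mex{0,2} = 1
G(12) = mex{0,2} = 1
G(13) = mex{0,0} = 1
G(14) = mex{1,0} = 2
G(15) = mex{1,0} = 2
G(16) = mex{1,1} = 0
G(17) = mex{2,1} = 0
G(18) = mex{2,1} = 0
G(19) = mex{0,2} = 1
G(20) = mex{0,2} = 1
G(21) = mex{0,0} = 1
G(22) = mex{1,0} = 2
G(23) = mex{1,0} = 2
G(24) = mex{1,1} = 0
G(25) = mex{2,1} = 0
G(26) = mex{2,1} = 0
P-positions are exactly the n with G(n) = 0.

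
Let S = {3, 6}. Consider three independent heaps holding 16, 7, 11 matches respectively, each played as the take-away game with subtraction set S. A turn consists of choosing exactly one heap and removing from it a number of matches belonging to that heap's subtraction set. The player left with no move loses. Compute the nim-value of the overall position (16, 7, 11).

All heaps use S = {3, 6}:
G(0) = 0
G(1) = mex{} = 0
G(2) = mex{} = 0
G(3) = mex{0} = 1
G(4) = mex{0} = 1
G(5) = mex{0} = 1
G(6) = mex{1,0} = 2
G(7) = mex{1,0} = 2
G(8) = mex{1,0} = 2
G(9) = mex{2,1} = 0
G(10) = mex{2,1} = 0
G(11) = mex{2,1} = 0
G(12) = mex{0,2} = 1
G(13) = mex{0,2} = 1
G(14) = mex{0,2} = 1
G(15) = mex{1,0} = 2
G(16) = mex{1,0} = 2
Heap A: G(16) = 2.
Heap B: G(7) = 2.
Heap C: G(11) = 0.
Combined Grundy value = 2 ⊕ 2 ⊕ 0 = 0.

0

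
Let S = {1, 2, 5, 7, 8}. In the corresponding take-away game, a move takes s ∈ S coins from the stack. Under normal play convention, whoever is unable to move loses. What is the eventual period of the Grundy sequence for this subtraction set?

3

n :  0  1  2  3  4  5  6  7  8  9 10 11 12 13 14
G :  0  1  2  0  1  2  0  1  2  0  1  2  0  1  2
G(n+3) = G(n) holds for n = 0,…,7 (a full window of length max(S) = 8), so the sequence is purely periodic with period 3.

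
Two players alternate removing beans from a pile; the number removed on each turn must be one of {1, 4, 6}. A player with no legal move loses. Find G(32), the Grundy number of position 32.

0

G(0) = 0
G(1) = mex{0} = 1
G(2) = mex{1} = 0
G(3) = mex{0} = 1
G(4) = mex{1,0} = 2
G(5) = mex{2,1} = 0
G(6) = mex{0,0,0} = 1
G(7) = mex{1,1,1} = 0
G(8) = mex{0,2,0} = 1
G(9) = mex{1,0,1} = 2
G(10) = mex{2,1,2} = 0
G(11) = mex{0,0,0} = 1
G(12) = mex{1,1,1} = 0
G(13) = mex{0,2,0} = 1
G(14) = mex{1,0,1} = 2
G(15) = mex{2,1,2} = 0
G(16) = mex{0,0,0} = 1
G(17) = mex{1,1,1} = 0
G(18) = mex{0,2,0} = 1
G(19) = mex{1,0,1} = 2
G(20) = mex{2,1,2} = 0
G(21) = mex{0,0,0} = 1
G(22) = mex{1,1,1} = 0
G(23) = mex{0,2,0} = 1
G(24) = mex{1,0,1} = 2
G(25) = mex{2,1,2} = 0
G(26) = mex{0,0,0} = 1
G(27) = mex{1,1,1} = 0
G(28) = mex{0,2,0} = 1
G(29) = mex{1,0,1} = 2
G(30) = mex{2,1,2} = 0
G(31) = mex{0,0,0} = 1
G(32) = mex{1,1,1} = 0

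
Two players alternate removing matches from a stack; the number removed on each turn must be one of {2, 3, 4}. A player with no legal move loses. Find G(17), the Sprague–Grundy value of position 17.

G(0) = 0
G(1) = mex{} = 0
G(2) = mex{0} = 1
G(3) = mex{0,0} = 1
G(4) = mex{1,0,0} = 2
G(5) = mex{1,1,0} = 2
G(6) = mex{2,1,1} = 0
G(7) = mex{2,2,1} = 0
G(8) = mex{0,2,2} = 1
G(9) = mex{0,0,2} = 1
G(10) = mex{1,0,0} = 2
G(11) = mex{1,1,0} = 2
G(12) = mex{2,1,1} = 0
G(13) = mex{2,2,1} = 0
G(14) = mex{0,2,2} = 1
G(15) = mex{0,0,2} = 1
G(16) = mex{1,0,0} = 2
G(17) = mex{1,1,0} = 2

2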